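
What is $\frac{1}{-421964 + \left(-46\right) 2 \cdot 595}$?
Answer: $- \frac{1}{476704} \approx -2.0977 \cdot 10^{-6}$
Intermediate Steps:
$\frac{1}{-421964 + \left(-46\right) 2 \cdot 595} = \frac{1}{-421964 - 54740} = \frac{1}{-476704} = - \frac{1}{476704}$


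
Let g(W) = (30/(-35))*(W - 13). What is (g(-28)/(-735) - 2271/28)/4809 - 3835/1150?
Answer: -2543117687/758764020 ≈ -3.3517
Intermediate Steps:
g(W) = 78/7 - 6*W/7 (g(W) = (30*(-1/35))*(-13 + W) = -6*(-13 + W)/7 = 78/7 - 6*W/7)
(g(-28)/(-735) - 2271/28)/4809 - 3835/1150 = ((78/7 - 6/7*(-28))/(-735) - 2271/28)/4809 - 3835/1150 = ((78/7 + 24)*(-1/735) - 2271*1/28)*(1/4809) - 3835*1/1150 = ((246/7)*(-1/735) - 2271/28)*(1/4809) - 767/230 = (-82/1715 - 2271/28)*(1/4809) - 767/230 = -556723/6860*1/4809 - 767/230 = -556723/32989740 - 767/230 = -2543117687/758764020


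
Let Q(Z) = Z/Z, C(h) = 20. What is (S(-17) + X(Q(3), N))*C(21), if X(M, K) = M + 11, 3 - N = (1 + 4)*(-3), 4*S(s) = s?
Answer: 155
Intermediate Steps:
S(s) = s/4
Q(Z) = 1
N = 18 (N = 3 - (1 + 4)*(-3) = 3 - 5*(-3) = 3 - 1*(-15) = 3 + 15 = 18)
X(M, K) = 11 + M
(S(-17) + X(Q(3), N))*C(21) = ((¼)*(-17) + (11 + 1))*20 = (-17/4 + 12)*20 = (31/4)*20 = 155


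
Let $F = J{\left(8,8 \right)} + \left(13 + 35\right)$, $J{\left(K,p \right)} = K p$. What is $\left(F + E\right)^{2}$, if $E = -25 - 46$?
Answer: $1681$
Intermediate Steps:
$E = -71$
$F = 112$ ($F = 8 \cdot 8 + \left(13 + 35\right) = 64 + 48 = 112$)
$\left(F + E\right)^{2} = \left(112 - 71\right)^{2} = 41^{2} = 1681$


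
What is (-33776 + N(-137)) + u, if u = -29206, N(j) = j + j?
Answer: -63256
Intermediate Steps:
N(j) = 2*j
(-33776 + N(-137)) + u = (-33776 + 2*(-137)) - 29206 = (-33776 - 274) - 29206 = -34050 - 29206 = -63256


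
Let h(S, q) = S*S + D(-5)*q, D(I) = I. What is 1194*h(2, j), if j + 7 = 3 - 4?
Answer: 52536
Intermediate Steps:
j = -8 (j = -7 + (3 - 4) = -7 - 1 = -8)
h(S, q) = S**2 - 5*q (h(S, q) = S*S - 5*q = S**2 - 5*q)
1194*h(2, j) = 1194*(2**2 - 5*(-8)) = 1194*(4 + 40) = 1194*44 = 52536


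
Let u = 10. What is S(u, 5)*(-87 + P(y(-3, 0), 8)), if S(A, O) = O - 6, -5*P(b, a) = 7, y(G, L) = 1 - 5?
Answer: 442/5 ≈ 88.400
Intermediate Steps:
y(G, L) = -4
P(b, a) = -7/5 (P(b, a) = -⅕*7 = -7/5)
S(A, O) = -6 + O
S(u, 5)*(-87 + P(y(-3, 0), 8)) = (-6 + 5)*(-87 - 7/5) = -1*(-442/5) = 442/5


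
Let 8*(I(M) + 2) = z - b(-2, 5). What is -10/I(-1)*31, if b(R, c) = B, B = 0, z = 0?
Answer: 155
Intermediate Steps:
b(R, c) = 0
I(M) = -2 (I(M) = -2 + (0 - 1*0)/8 = -2 + (0 + 0)/8 = -2 + (1/8)*0 = -2 + 0 = -2)
-10/I(-1)*31 = -10/(-2)*31 = -10*(-1/2)*31 = 5*31 = 155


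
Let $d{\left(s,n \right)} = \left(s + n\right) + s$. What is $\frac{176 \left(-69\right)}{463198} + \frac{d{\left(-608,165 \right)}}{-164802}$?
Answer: $- \frac{757267195}{38167978398} \approx -0.01984$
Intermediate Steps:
$d{\left(s,n \right)} = n + 2 s$ ($d{\left(s,n \right)} = \left(n + s\right) + s = n + 2 s$)
$\frac{176 \left(-69\right)}{463198} + \frac{d{\left(-608,165 \right)}}{-164802} = \frac{176 \left(-69\right)}{463198} + \frac{165 + 2 \left(-608\right)}{-164802} = \left(-12144\right) \frac{1}{463198} + \left(165 - 1216\right) \left(- \frac{1}{164802}\right) = - \frac{6072}{231599} - - \frac{1051}{164802} = - \frac{6072}{231599} + \frac{1051}{164802} = - \frac{757267195}{38167978398}$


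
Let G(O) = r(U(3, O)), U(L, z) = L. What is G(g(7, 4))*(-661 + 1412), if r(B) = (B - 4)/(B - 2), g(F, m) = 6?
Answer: -751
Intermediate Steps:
r(B) = (-4 + B)/(-2 + B)
G(O) = -1 (G(O) = (-4 + 3)/(-2 + 3) = -1/1 = 1*(-1) = -1)
G(g(7, 4))*(-661 + 1412) = -(-661 + 1412) = -1*751 = -751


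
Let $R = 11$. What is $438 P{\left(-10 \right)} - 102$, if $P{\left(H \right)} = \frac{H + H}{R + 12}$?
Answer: $- \frac{11106}{23} \approx -482.87$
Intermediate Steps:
$P{\left(H \right)} = \frac{2 H}{23}$ ($P{\left(H \right)} = \frac{H + H}{11 + 12} = \frac{2 H}{23}$)
$438 P{\left(-10 \right)} - 102 = 438 \cdot \frac{2}{23} \left(-10\right) - 102 = 438 \left(- \frac{20}{23}\right) - 102 = - \frac{8760}{23} - 102 = - \frac{11106}{23}$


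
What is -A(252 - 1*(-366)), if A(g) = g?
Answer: -618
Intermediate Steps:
-A(252 - 1*(-366)) = -(252 - 1*(-366)) = -(252 + 366) = -1*618 = -618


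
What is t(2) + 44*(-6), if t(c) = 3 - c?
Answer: -263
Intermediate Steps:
t(2) + 44*(-6) = (3 - 1*2) + 44*(-6) = (3 - 2) - 264 = 1 - 264 = -263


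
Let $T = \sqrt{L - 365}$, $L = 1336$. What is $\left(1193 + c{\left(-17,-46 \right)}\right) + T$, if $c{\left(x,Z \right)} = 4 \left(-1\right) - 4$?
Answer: $1185 + \sqrt{971} \approx 1216.2$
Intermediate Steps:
$c{\left(x,Z \right)} = -8$ ($c{\left(x,Z \right)} = -4 - 4 = -8$)
$T = \sqrt{971}$ ($T = \sqrt{1336 - 365} = \sqrt{971} \approx 31.161$)
$\left(1193 + c{\left(-17,-46 \right)}\right) + T = \left(1193 - 8\right) + \sqrt{971} = 1185 + \sqrt{971}$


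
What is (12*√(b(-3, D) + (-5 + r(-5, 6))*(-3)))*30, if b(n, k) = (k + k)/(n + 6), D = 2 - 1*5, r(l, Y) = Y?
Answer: 360*I*√5 ≈ 804.98*I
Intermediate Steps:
D = -3 (D = 2 - 5 = -3)
b(n, k) = 2*k/(6 + n) (b(n, k) = (2*k)/(6 + n) = 2*k/(6 + n))
(12*√(b(-3, D) + (-5 + r(-5, 6))*(-3)))*30 = (12*√(2*(-3)/(6 - 3) + (-5 + 6)*(-3)))*30 = (12*√(2*(-3)/3 + 1*(-3)))*30 = (12*√(2*(-3)*(⅓) - 3))*30 = (12*√(-2 - 3))*30 = (12*√(-5))*30 = (12*(I*√5))*30 = (12*I*√5)*30 = 360*I*√5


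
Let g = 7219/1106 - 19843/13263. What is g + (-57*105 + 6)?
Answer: -87631422323/14668878 ≈ -5974.0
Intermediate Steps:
g = 73799239/14668878 (g = 7219*(1/1106) - 19843*1/13263 = 7219/1106 - 19843/13263 = 73799239/14668878 ≈ 5.0310)
g + (-57*105 + 6) = 73799239/14668878 + (-57*105 + 6) = 73799239/14668878 + (-5985 + 6) = 73799239/14668878 - 5979 = -87631422323/14668878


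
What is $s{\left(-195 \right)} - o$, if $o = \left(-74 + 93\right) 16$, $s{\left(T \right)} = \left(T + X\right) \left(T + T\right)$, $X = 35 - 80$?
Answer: $93296$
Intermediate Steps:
$X = -45$ ($X = 35 - 80 = -45$)
$s{\left(T \right)} = 2 T \left(-45 + T\right)$ ($s{\left(T \right)} = \left(T - 45\right) \left(T + T\right) = \left(-45 + T\right) 2 T = 2 T \left(-45 + T\right)$)
$o = 304$ ($o = 19 \cdot 16 = 304$)
$s{\left(-195 \right)} - o = 2 \left(-195\right) \left(-45 - 195\right) - 304 = 2 \left(-195\right) \left(-240\right) - 304 = 93600 - 304 = 93296$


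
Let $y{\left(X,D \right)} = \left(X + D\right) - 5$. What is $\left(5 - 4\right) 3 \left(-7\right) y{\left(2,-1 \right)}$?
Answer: $84$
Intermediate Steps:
$y{\left(X,D \right)} = -5 + D + X$ ($y{\left(X,D \right)} = \left(D + X\right) - 5 = -5 + D + X$)
$\left(5 - 4\right) 3 \left(-7\right) y{\left(2,-1 \right)} = \left(5 - 4\right) 3 \left(-7\right) \left(-5 - 1 + 2\right) = 1 \cdot 3 \left(-7\right) \left(-4\right) = 3 \left(-7\right) \left(-4\right) = \left(-21\right) \left(-4\right) = 84$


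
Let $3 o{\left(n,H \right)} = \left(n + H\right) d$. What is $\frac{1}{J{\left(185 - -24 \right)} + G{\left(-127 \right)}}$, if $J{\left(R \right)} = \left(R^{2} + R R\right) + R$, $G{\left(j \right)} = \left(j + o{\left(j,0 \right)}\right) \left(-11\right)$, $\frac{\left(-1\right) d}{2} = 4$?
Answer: $\frac{3}{255728} \approx 1.1731 \cdot 10^{-5}$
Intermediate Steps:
$d = -8$ ($d = \left(-2\right) 4 = -8$)
$o{\left(n,H \right)} = - \frac{8 H}{3} - \frac{8 n}{3}$ ($o{\left(n,H \right)} = \frac{\left(n + H\right) \left(-8\right)}{3} = \frac{\left(H + n\right) \left(-8\right)}{3} = \frac{- 8 H - 8 n}{3} = - \frac{8 H}{3} - \frac{8 n}{3}$)
$G{\left(j \right)} = \frac{55 j}{3}$ ($G{\left(j \right)} = \left(j - \frac{8 j}{3}\right) \left(-11\right) = - \frac{5 j}{3} \left(-11\right) = \frac{55 j}{3}$)
$J{\left(R \right)} = R + 2 R^{2}$ ($J{\left(R \right)} = \left(R^{2} + R^{2}\right) + R = 2 R^{2} + R = R + 2 R^{2}$)
$\frac{1}{J{\left(185 - -24 \right)} + G{\left(-127 \right)}} = \frac{1}{\left(185 - -24\right) \left(1 + 2 \left(185 - -24\right)\right) + \frac{55}{3} \left(-127\right)} = \frac{1}{\left(185 + 24\right) \left(1 + 2 \left(185 + 24\right)\right) - \frac{6985}{3}} = \frac{1}{209 \left(1 + 2 \cdot 209\right) - \frac{6985}{3}} = \frac{1}{209 \left(1 + 418\right) - \frac{6985}{3}} = \frac{1}{209 \cdot 419 - \frac{6985}{3}} = \frac{1}{87571 - \frac{6985}{3}} = \frac{1}{\frac{255728}{3}} = \frac{3}{255728}$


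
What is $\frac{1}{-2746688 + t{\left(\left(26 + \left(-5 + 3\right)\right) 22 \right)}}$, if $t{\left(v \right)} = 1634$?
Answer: $- \frac{1}{2745054} \approx -3.6429 \cdot 10^{-7}$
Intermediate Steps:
$\frac{1}{-2746688 + t{\left(\left(26 + \left(-5 + 3\right)\right) 22 \right)}} = \frac{1}{-2746688 + 1634} = \frac{1}{-2745054} = - \frac{1}{2745054}$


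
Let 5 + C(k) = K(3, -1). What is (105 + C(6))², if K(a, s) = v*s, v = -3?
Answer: 10609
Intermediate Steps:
K(a, s) = -3*s
C(k) = -2 (C(k) = -5 - 3*(-1) = -5 + 3 = -2)
(105 + C(6))² = (105 - 2)² = 103² = 10609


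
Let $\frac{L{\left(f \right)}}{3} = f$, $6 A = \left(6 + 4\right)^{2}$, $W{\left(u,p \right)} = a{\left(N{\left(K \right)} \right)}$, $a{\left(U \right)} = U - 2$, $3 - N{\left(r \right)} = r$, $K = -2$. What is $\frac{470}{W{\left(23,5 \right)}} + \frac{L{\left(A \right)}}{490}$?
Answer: $\frac{23045}{147} \approx 156.77$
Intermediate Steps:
$N{\left(r \right)} = 3 - r$
$a{\left(U \right)} = -2 + U$ ($a{\left(U \right)} = U - 2 = -2 + U$)
$W{\left(u,p \right)} = 3$ ($W{\left(u,p \right)} = -2 + \left(3 - -2\right) = -2 + \left(3 + 2\right) = -2 + 5 = 3$)
$A = \frac{50}{3}$ ($A = \frac{\left(6 + 4\right)^{2}}{6} = \frac{10^{2}}{6} = \frac{1}{6} \cdot 100 = \frac{50}{3} \approx 16.667$)
$L{\left(f \right)} = 3 f$
$\frac{470}{W{\left(23,5 \right)}} + \frac{L{\left(A \right)}}{490} = \frac{470}{3} + \frac{3 \cdot \frac{50}{3}}{490} = 470 \cdot \frac{1}{3} + 50 \cdot \frac{1}{490} = \frac{470}{3} + \frac{5}{49} = \frac{23045}{147}$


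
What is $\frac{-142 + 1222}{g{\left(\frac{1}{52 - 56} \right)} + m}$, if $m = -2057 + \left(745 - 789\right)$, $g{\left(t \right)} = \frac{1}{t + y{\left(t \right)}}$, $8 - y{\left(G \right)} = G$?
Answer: $- \frac{8640}{16807} \approx -0.51407$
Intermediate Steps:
$y{\left(G \right)} = 8 - G$
$g{\left(t \right)} = \frac{1}{8}$ ($g{\left(t \right)} = \frac{1}{t - \left(-8 + t\right)} = \frac{1}{8}$)
$m = -2101$ ($m = -2057 + \left(745 - 789\right) = -2057 - 44 = -2101$)
$\frac{-142 + 1222}{g{\left(\frac{1}{52 - 56} \right)} + m} = \frac{-142 + 1222}{\frac{1}{8} - 2101} = \frac{1080}{- \frac{16807}{8}} = 1080 \left(- \frac{8}{16807}\right) = - \frac{8640}{16807}$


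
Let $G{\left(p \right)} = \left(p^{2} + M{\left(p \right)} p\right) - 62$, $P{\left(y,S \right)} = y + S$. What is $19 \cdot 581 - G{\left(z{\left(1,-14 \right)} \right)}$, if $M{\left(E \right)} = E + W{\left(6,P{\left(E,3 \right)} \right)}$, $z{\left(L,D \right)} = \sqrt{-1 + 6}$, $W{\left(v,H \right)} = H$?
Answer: $11086 - 3 \sqrt{5} \approx 11079.0$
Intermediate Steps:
$P{\left(y,S \right)} = S + y$
$z{\left(L,D \right)} = \sqrt{5}$
$M{\left(E \right)} = 3 + 2 E$ ($M{\left(E \right)} = E + \left(3 + E\right) = 3 + 2 E$)
$G{\left(p \right)} = -62 + p^{2} + p \left(3 + 2 p\right)$ ($G{\left(p \right)} = \left(p^{2} + \left(3 + 2 p\right) p\right) - 62 = \left(p^{2} + p \left(3 + 2 p\right)\right) - 62 = -62 + p^{2} + p \left(3 + 2 p\right)$)
$19 \cdot 581 - G{\left(z{\left(1,-14 \right)} \right)} = 19 \cdot 581 - \left(-62 + 3 \sqrt{5} + 3 \left(\sqrt{5}\right)^{2}\right) = 11039 - \left(-62 + 3 \sqrt{5} + 3 \cdot 5\right) = 11039 - \left(-62 + 3 \sqrt{5} + 15\right) = 11039 - \left(-47 + 3 \sqrt{5}\right) = 11039 + \left(47 - 3 \sqrt{5}\right) = 11086 - 3 \sqrt{5}$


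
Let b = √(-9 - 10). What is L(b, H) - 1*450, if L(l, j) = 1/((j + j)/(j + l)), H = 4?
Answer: -899/2 + I*√19/8 ≈ -449.5 + 0.54486*I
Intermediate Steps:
b = I*√19 (b = √(-19) = I*√19 ≈ 4.3589*I)
L(l, j) = (j + l)/(2*j) (L(l, j) = 1/((2*j)/(j + l)) = 1/(2*j/(j + l)) = (j + l)/(2*j))
L(b, H) - 1*450 = (½)*(4 + I*√19)/4 - 1*450 = (½)*(¼)*(4 + I*√19) - 450 = (½ + I*√19/8) - 450 = -899/2 + I*√19/8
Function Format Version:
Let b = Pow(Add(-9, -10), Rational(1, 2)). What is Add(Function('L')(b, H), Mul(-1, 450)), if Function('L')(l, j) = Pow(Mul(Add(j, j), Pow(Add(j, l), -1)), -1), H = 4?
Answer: Add(Rational(-899, 2), Mul(Rational(1, 8), I, Pow(19, Rational(1, 2)))) ≈ Add(-449.50, Mul(0.54486, I))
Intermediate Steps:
b = Mul(I, Pow(19, Rational(1, 2))) (b = Pow(-19, Rational(1, 2)) = Mul(I, Pow(19, Rational(1, 2))) ≈ Mul(4.3589, I))
Function('L')(l, j) = Mul(Rational(1, 2), Pow(j, -1), Add(j, l)) (Function('L')(l, j) = Pow(Mul(Mul(2, j), Pow(Add(j, l), -1)), -1) = Pow(Mul(2, j, Pow(Add(j, l), -1)), -1) = Mul(Rational(1, 2), Pow(j, -1), Add(j, l)))
Add(Function('L')(b, H), Mul(-1, 450)) = Add(Mul(Rational(1, 2), Pow(4, -1), Add(4, Mul(I, Pow(19, Rational(1, 2))))), Mul(-1, 450)) = Add(Mul(Rational(1, 2), Rational(1, 4), Add(4, Mul(I, Pow(19, Rational(1, 2))))), -450) = Add(Add(Rational(1, 2), Mul(Rational(1, 8), I, Pow(19, Rational(1, 2)))), -450) = Add(Rational(-899, 2), Mul(Rational(1, 8), I, Pow(19, Rational(1, 2))))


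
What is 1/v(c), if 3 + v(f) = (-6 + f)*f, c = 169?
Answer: 1/27544 ≈ 3.6306e-5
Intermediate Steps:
v(f) = -3 + f*(-6 + f) (v(f) = -3 + (-6 + f)*f = -3 + f*(-6 + f))
1/v(c) = 1/(-3 + 169**2 - 6*169) = 1/(-3 + 28561 - 1014) = 1/27544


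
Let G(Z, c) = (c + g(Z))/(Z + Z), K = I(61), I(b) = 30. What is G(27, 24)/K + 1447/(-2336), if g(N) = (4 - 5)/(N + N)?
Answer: -3088961/5108832 ≈ -0.60463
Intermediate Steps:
K = 30
g(N) = -1/(2*N)
G(Z, c) = (c - 1/(2*Z))/(2*Z) (G(Z, c) = (c - 1/(2*Z))/(Z + Z) = (c - 1/(2*Z))/((2*Z)) = (c - 1/(2*Z))*(1/(2*Z)) = (c - 1/(2*Z))/(2*Z))
G(27, 24)/K + 1447/(-2336) = ((¼)*(-1 + 2*27*24)/27²)/30 + 1447/(-2336) = ((¼)*(1/729)*(-1 + 1296))*(1/30) + 1447*(-1/2336) = ((¼)*(1/729)*1295)*(1/30) - 1447/2336 = (1295/2916)*(1/30) - 1447/2336 = 259/17496 - 1447/2336 = -3088961/5108832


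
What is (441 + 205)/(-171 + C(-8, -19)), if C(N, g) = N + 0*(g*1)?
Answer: -646/179 ≈ -3.6089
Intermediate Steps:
C(N, g) = N (C(N, g) = N + 0*g = N + 0 = N)
(441 + 205)/(-171 + C(-8, -19)) = (441 + 205)/(-171 - 8) = 646/(-179) = 646*(-1/179) = -646/179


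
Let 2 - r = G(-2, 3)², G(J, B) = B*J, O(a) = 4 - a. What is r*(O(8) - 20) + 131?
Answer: 947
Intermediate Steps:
r = -34 (r = 2 - (3*(-2))² = 2 - 1*(-6)² = 2 - 1*36 = 2 - 36 = -34)
r*(O(8) - 20) + 131 = -34*((4 - 1*8) - 20) + 131 = -34*((4 - 8) - 20) + 131 = -34*(-4 - 20) + 131 = -34*(-24) + 131 = 816 + 131 = 947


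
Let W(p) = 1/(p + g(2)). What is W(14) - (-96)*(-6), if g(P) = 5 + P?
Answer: -12095/21 ≈ -575.95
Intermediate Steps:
W(p) = 1/(7 + p) (W(p) = 1/(p + (5 + 2)) = 1/(p + 7) = 1/(7 + p))
W(14) - (-96)*(-6) = 1/(7 + 14) - (-96)*(-6) = 1/21 - 1*576 = 1/21 - 576 = -12095/21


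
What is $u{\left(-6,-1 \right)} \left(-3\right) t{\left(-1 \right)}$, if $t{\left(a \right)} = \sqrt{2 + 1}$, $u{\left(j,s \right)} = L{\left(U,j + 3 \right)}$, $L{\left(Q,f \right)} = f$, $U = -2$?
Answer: $9 \sqrt{3} \approx 15.588$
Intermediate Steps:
$u{\left(j,s \right)} = 3 + j$ ($u{\left(j,s \right)} = j + 3 = 3 + j$)
$t{\left(a \right)} = \sqrt{3}$
$u{\left(-6,-1 \right)} \left(-3\right) t{\left(-1 \right)} = \left(3 - 6\right) \left(-3\right) \sqrt{3} = \left(-3\right) \left(-3\right) \sqrt{3} = 9 \sqrt{3}$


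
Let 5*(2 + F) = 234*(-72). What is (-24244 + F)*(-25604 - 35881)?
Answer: 1697945166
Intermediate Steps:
F = -16858/5 (F = -2 + (234*(-72))/5 = -2 + (⅕)*(-16848) = -2 - 16848/5 = -16858/5 ≈ -3371.6)
(-24244 + F)*(-25604 - 35881) = (-24244 - 16858/5)*(-25604 - 35881) = -138078/5*(-61485) = 1697945166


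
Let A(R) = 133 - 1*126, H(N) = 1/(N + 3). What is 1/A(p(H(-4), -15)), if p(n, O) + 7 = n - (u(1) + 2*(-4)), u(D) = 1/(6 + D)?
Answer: 1/7 ≈ 0.14286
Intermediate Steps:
H(N) = 1/(3 + N)
p(n, O) = 6/7 + n (p(n, O) = -7 + (n - (1/(6 + 1) + 2*(-4))) = -7 + (n - (1/7 - 8)) = -7 + (n - 1*(-55/7)) = -7 + (n + 55/7) = -7 + (55/7 + n) = 6/7 + n)
A(R) = 7 (A(R) = 133 - 126 = 7)
1/A(p(H(-4), -15)) = 1/7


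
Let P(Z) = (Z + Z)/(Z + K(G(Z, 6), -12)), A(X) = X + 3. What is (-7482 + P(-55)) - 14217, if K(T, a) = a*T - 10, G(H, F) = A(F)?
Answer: -3753817/173 ≈ -21698.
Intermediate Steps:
A(X) = 3 + X
G(H, F) = 3 + F
K(T, a) = -10 + T*a (K(T, a) = T*a - 10 = -10 + T*a)
P(Z) = 2*Z/(-118 + Z) (P(Z) = (Z + Z)/(Z + (-10 + (3 + 6)*(-12))) = (2*Z)/(Z + (-10 + 9*(-12))) = (2*Z)/(Z + (-10 - 108)) = (2*Z)/(Z - 118) = (2*Z)/(-118 + Z) = 2*Z/(-118 + Z))
(-7482 + P(-55)) - 14217 = (-7482 + 2*(-55)/(-118 - 55)) - 14217 = (-7482 + 2*(-55)/(-173)) - 14217 = (-7482 + 2*(-55)*(-1/173)) - 14217 = (-7482 + 110/173) - 14217 = -1294276/173 - 14217 = -3753817/173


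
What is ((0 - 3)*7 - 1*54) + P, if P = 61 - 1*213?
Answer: -227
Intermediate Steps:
P = -152 (P = 61 - 213 = -152)
((0 - 3)*7 - 1*54) + P = ((0 - 3)*7 - 1*54) - 152 = (-3*7 - 54) - 152 = (-21 - 54) - 152 = -75 - 152 = -227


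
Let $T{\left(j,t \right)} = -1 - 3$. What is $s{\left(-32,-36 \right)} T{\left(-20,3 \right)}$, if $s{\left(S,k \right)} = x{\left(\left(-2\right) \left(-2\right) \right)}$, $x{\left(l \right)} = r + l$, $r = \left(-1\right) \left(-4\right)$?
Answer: $-32$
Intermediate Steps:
$r = 4$
$T{\left(j,t \right)} = -4$ ($T{\left(j,t \right)} = -1 - 3 = -4$)
$x{\left(l \right)} = 4 + l$
$s{\left(S,k \right)} = 8$ ($s{\left(S,k \right)} = 4 - -4 = 4 + 4 = 8$)
$s{\left(-32,-36 \right)} T{\left(-20,3 \right)} = 8 \left(-4\right) = -32$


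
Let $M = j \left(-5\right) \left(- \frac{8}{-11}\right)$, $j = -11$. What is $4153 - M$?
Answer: $4113$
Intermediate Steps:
$M = 40$ ($M = \left(-11\right) \left(-5\right) \left(- \frac{8}{-11}\right) = 55 \left(\left(-8\right) \left(- \frac{1}{11}\right)\right) = 55 \cdot \frac{8}{11} = 40$)
$4153 - M = 4153 - 40 = 4113$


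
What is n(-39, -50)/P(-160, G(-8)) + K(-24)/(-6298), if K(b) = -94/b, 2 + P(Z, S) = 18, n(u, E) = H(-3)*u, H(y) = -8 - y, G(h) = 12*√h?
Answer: 39193/3216 ≈ 12.187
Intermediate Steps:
n(u, E) = -5*u (n(u, E) = (-8 - 1*(-3))*u = (-8 + 3)*u = -5*u)
P(Z, S) = 16 (P(Z, S) = -2 + 18 = 16)
n(-39, -50)/P(-160, G(-8)) + K(-24)/(-6298) = -5*(-39)/16 - 94/(-24)/(-6298) = 195*(1/16) - 94*(-1/24)*(-1/6298) = 195/16 + (47/12)*(-1/6298) = 195/16 - 1/1608 = 39193/3216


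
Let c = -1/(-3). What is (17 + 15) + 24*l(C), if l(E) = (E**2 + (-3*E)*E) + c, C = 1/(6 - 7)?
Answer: -8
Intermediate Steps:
c = 1/3 (c = -1*(-1/3) = 1/3 ≈ 0.33333)
C = -1 (C = 1/(-1) = -1)
l(E) = 1/3 - 2*E**2 (l(E) = (E**2 + (-3*E)*E) + 1/3 = (E**2 - 3*E**2) + 1/3 = -2*E**2 + 1/3 = 1/3 - 2*E**2)
(17 + 15) + 24*l(C) = (17 + 15) + 24*(1/3 - 2*(-1)**2) = 32 + 24*(1/3 - 2*1) = 32 + 24*(1/3 - 2) = 32 + 24*(-5/3) = 32 - 40 = -8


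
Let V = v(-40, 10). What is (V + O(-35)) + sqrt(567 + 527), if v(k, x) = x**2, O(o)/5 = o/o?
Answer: 105 + sqrt(1094) ≈ 138.08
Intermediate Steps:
O(o) = 5 (O(o) = 5*(o/o) = 5*1 = 5)
V = 100 (V = 10**2 = 100)
(V + O(-35)) + sqrt(567 + 527) = (100 + 5) + sqrt(567 + 527) = 105 + sqrt(1094)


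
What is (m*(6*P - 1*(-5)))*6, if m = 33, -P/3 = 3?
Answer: -9702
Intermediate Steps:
P = -9 (P = -3*3 = -9)
(m*(6*P - 1*(-5)))*6 = (33*(6*(-9) - 1*(-5)))*6 = (33*(-54 + 5))*6 = (33*(-49))*6 = -1617*6 = -9702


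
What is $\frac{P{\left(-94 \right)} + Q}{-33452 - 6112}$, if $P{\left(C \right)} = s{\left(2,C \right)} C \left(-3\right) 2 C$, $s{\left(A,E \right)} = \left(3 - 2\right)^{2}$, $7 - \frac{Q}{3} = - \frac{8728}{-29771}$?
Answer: $\frac{175304481}{130873316} \approx 1.3395$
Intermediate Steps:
$Q = \frac{599007}{29771}$ ($Q = 21 - 3 \left(- \frac{8728}{-29771}\right) = 21 - 3 \left(\left(-8728\right) \left(- \frac{1}{29771}\right)\right) = 21 - \frac{26184}{29771} = \frac{599007}{29771} \approx 20.12$)
$s{\left(A,E \right)} = 1$ ($s{\left(A,E \right)} = 1^{2} = 1$)
$P{\left(C \right)} = - 6 C^{2}$ ($P{\left(C \right)} = 1 C \left(-3\right) 2 C = C \left(- 6 C\right) = - 6 C^{2}$)
$\frac{P{\left(-94 \right)} + Q}{-33452 - 6112} = \frac{- 6 \left(-94\right)^{2} + \frac{599007}{29771}}{-33452 - 6112} = \frac{\left(-6\right) 8836 + \frac{599007}{29771}}{-39564} = \left(-53016 + \frac{599007}{29771}\right) \left(- \frac{1}{39564}\right) = \left(- \frac{1577740329}{29771}\right) \left(- \frac{1}{39564}\right) = \frac{175304481}{130873316}$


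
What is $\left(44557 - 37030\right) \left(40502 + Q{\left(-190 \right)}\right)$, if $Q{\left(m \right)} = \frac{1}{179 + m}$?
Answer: $\frac{3353436567}{11} \approx 3.0486 \cdot 10^{8}$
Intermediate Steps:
$\left(44557 - 37030\right) \left(40502 + Q{\left(-190 \right)}\right) = \left(44557 - 37030\right) \left(40502 + \frac{1}{179 - 190}\right) = 7527 \left(40502 + \frac{1}{-11}\right) = 7527 \left(40502 - \frac{1}{11}\right) = 7527 \cdot \frac{445521}{11} = \frac{3353436567}{11}$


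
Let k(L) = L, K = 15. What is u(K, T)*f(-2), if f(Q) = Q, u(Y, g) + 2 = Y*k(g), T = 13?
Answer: -386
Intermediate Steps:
u(Y, g) = -2 + Y*g
u(K, T)*f(-2) = (-2 + 15*13)*(-2) = (-2 + 195)*(-2) = 193*(-2) = -386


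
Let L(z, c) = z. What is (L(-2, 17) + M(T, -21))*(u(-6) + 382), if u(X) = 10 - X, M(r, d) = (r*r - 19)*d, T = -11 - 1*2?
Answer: -1254496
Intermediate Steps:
T = -13 (T = -11 - 2 = -13)
M(r, d) = d*(-19 + r²) (M(r, d) = (r² - 19)*d = (-19 + r²)*d = d*(-19 + r²))
(L(-2, 17) + M(T, -21))*(u(-6) + 382) = (-2 - 21*(-19 + (-13)²))*((10 - 1*(-6)) + 382) = (-2 - 21*(-19 + 169))*((10 + 6) + 382) = (-2 - 21*150)*(16 + 382) = (-2 - 3150)*398 = -3152*398 = -1254496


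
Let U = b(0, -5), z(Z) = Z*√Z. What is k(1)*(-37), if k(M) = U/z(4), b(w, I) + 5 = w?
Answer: 185/8 ≈ 23.125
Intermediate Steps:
z(Z) = Z^(3/2)
b(w, I) = -5 + w
U = -5 (U = -5 + 0 = -5)
k(M) = -5/8 (k(M) = -5/(4^(3/2)) = -5/8)
k(1)*(-37) = -5/8*(-37) = 185/8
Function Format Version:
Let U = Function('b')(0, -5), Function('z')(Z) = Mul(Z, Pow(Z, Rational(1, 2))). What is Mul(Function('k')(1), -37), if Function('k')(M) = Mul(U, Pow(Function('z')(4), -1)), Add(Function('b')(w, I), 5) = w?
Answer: Rational(185, 8) ≈ 23.125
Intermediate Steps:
Function('z')(Z) = Pow(Z, Rational(3, 2))
Function('b')(w, I) = Add(-5, w)
U = -5 (U = Add(-5, 0) = -5)
Function('k')(M) = Rational(-5, 8) (Function('k')(M) = Mul(-5, Pow(Pow(4, Rational(3, 2)), -1)) = Mul(-5, Pow(8, -1)) = Mul(-5, Rational(1, 8)) = Rational(-5, 8))
Mul(Function('k')(1), -37) = Mul(Rational(-5, 8), -37) = Rational(185, 8)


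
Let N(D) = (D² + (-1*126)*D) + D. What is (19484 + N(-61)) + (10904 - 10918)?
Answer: 30816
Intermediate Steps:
N(D) = D² - 125*D (N(D) = (D² - 126*D) + D = D² - 125*D)
(19484 + N(-61)) + (10904 - 10918) = (19484 - 61*(-125 - 61)) + (10904 - 10918) = (19484 - 61*(-186)) - 14 = (19484 + 11346) - 14 = 30830 - 14 = 30816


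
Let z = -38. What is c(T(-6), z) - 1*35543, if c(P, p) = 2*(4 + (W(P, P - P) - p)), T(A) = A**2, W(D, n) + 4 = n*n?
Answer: -35467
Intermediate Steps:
W(D, n) = -4 + n**2 (W(D, n) = -4 + n*n = -4 + n**2)
c(P, p) = -2*p (c(P, p) = 2*(4 + ((-4 + (P - P)**2) - p)) = 2*(4 + ((-4 + 0**2) - p)) = 2*(4 + ((-4 + 0) - p)) = 2*(4 + (-4 - p)) = 2*(-p) = -2*p)
c(T(-6), z) - 1*35543 = -2*(-38) - 1*35543 = 76 - 35543 = -35467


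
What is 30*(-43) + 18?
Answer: -1272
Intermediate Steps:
30*(-43) + 18 = -1290 + 18 = -1272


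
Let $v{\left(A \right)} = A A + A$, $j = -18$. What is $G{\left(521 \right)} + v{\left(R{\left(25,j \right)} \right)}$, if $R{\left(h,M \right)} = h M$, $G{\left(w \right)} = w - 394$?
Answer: $202177$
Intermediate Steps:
$G{\left(w \right)} = -394 + w$
$R{\left(h,M \right)} = M h$
$v{\left(A \right)} = A + A^{2}$ ($v{\left(A \right)} = A^{2} + A = A + A^{2}$)
$G{\left(521 \right)} + v{\left(R{\left(25,j \right)} \right)} = \left(-394 + 521\right) + \left(-18\right) 25 \left(1 - 450\right) = 127 - 450 \left(1 - 450\right) = 127 - -202050 = 127 + 202050 = 202177$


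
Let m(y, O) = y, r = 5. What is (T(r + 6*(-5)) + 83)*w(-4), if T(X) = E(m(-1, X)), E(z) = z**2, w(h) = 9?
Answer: 756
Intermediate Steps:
T(X) = 1 (T(X) = (-1)**2 = 1)
(T(r + 6*(-5)) + 83)*w(-4) = (1 + 83)*9 = 84*9 = 756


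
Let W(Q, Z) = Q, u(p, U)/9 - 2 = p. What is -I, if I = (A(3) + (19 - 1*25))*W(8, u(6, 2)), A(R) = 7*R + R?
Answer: -144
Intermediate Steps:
u(p, U) = 18 + 9*p
A(R) = 8*R
I = 144 (I = (8*3 + (19 - 1*25))*8 = (24 + (19 - 25))*8 = (24 - 6)*8 = 18*8 = 144)
-I = -1*144 = -144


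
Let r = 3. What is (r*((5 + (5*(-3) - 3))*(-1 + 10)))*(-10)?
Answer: 3510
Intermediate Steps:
(r*((5 + (5*(-3) - 3))*(-1 + 10)))*(-10) = (3*((5 + (5*(-3) - 3))*(-1 + 10)))*(-10) = (3*((5 + (-15 - 3))*9))*(-10) = (3*((5 - 18)*9))*(-10) = (3*(-13*9))*(-10) = (3*(-117))*(-10) = -351*(-10) = 3510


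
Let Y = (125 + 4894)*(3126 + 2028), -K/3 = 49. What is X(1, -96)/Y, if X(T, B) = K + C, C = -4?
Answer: -151/25867926 ≈ -5.8373e-6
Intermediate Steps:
K = -147 (K = -3*49 = -147)
Y = 25867926 (Y = 5019*5154 = 25867926)
X(T, B) = -151 (X(T, B) = -147 - 4 = -151)
X(1, -96)/Y = -151/25867926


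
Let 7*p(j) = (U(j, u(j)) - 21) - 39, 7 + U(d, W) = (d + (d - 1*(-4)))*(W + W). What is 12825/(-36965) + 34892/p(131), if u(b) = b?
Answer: 1627107767/514737625 ≈ 3.1610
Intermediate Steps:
U(d, W) = -7 + 2*W*(4 + 2*d) (U(d, W) = -7 + (d + (d - 1*(-4)))*(W + W) = -7 + (d + (d + 4))*(2*W) = -7 + (d + (4 + d))*(2*W) = -7 + (4 + 2*d)*(2*W) = -7 + 2*W*(4 + 2*d))
p(j) = -67/7 + 4*j²/7 + 8*j/7 (p(j) = (((-7 + 8*j + 4*j*j) - 21) - 39)/7 = (((-7 + 8*j + 4*j²) - 21) - 39)/7 = (((-7 + 4*j² + 8*j) - 21) - 39)/7 = ((-28 + 4*j² + 8*j) - 39)/7 = (-67 + 4*j² + 8*j)/7 = -67/7 + 4*j²/7 + 8*j/7)
12825/(-36965) + 34892/p(131) = 12825/(-36965) + 34892/(-67/7 + (4/7)*131² + (8/7)*131) = 12825*(-1/36965) + 34892/(-67/7 + (4/7)*17161 + 1048/7) = -2565/7393 + 34892/(-67/7 + 68644/7 + 1048/7) = -2565/7393 + 34892/(69625/7) = -2565/7393 + 34892*(7/69625) = -2565/7393 + 244244/69625 = 1627107767/514737625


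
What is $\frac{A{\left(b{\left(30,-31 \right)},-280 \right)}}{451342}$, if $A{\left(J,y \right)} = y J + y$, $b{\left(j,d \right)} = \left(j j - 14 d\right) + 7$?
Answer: $- \frac{187880}{225671} \approx -0.83254$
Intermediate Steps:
$b{\left(j,d \right)} = 7 + j^{2} - 14 d$ ($b{\left(j,d \right)} = \left(j^{2} - 14 d\right) + 7 = 7 + j^{2} - 14 d$)
$A{\left(J,y \right)} = y + J y$ ($A{\left(J,y \right)} = J y + y = y + J y$)
$\frac{A{\left(b{\left(30,-31 \right)},-280 \right)}}{451342} = \frac{\left(-280\right) \left(1 + \left(7 + 30^{2} - -434\right)\right)}{451342} = - 280 \left(1 + \left(7 + 900 + 434\right)\right) \frac{1}{451342} = - 280 \left(1 + 1341\right) \frac{1}{451342} = \left(-280\right) 1342 \cdot \frac{1}{451342} = \left(-375760\right) \frac{1}{451342} = - \frac{187880}{225671}$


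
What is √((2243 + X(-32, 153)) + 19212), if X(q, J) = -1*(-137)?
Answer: 2*√5398 ≈ 146.94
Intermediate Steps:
X(q, J) = 137
√((2243 + X(-32, 153)) + 19212) = √((2243 + 137) + 19212) = √(2380 + 19212) = √21592 = 2*√5398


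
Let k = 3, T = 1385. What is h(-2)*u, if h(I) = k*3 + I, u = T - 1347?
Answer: 266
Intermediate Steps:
u = 38 (u = 1385 - 1347 = 38)
h(I) = 9 + I (h(I) = 3*3 + I = 9 + I)
h(-2)*u = (9 - 2)*38 = 7*38 = 266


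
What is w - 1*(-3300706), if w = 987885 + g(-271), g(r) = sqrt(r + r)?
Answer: 4288591 + I*sqrt(542) ≈ 4.2886e+6 + 23.281*I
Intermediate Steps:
g(r) = sqrt(2)*sqrt(r) (g(r) = sqrt(2*r) = sqrt(2)*sqrt(r))
w = 987885 + I*sqrt(542) (w = 987885 + sqrt(2)*sqrt(-271) = 987885 + sqrt(2)*(I*sqrt(271)) = 987885 + I*sqrt(542) ≈ 9.8789e+5 + 23.281*I)
w - 1*(-3300706) = (987885 + I*sqrt(542)) - 1*(-3300706) = (987885 + I*sqrt(542)) + 3300706 = 4288591 + I*sqrt(542)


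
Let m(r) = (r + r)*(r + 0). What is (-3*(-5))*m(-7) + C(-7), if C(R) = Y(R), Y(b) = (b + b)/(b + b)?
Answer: 1471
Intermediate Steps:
Y(b) = 1 (Y(b) = (2*b)/((2*b)) = (2*b)*(1/(2*b)) = 1)
C(R) = 1
m(r) = 2*r**2 (m(r) = (2*r)*r = 2*r**2)
(-3*(-5))*m(-7) + C(-7) = (-3*(-5))*(2*(-7)**2) + 1 = 15*(2*49) + 1 = 15*98 + 1 = 1470 + 1 = 1471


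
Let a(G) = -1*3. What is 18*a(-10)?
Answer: -54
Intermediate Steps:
a(G) = -3
18*a(-10) = 18*(-3) = -54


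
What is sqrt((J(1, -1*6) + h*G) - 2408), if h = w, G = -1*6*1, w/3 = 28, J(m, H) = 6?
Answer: I*sqrt(2906) ≈ 53.907*I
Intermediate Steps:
w = 84 (w = 3*28 = 84)
G = -6 (G = -6*1 = -6)
h = 84
sqrt((J(1, -1*6) + h*G) - 2408) = sqrt((6 + 84*(-6)) - 2408) = sqrt((6 - 504) - 2408) = sqrt(-498 - 2408) = sqrt(-2906) = I*sqrt(2906)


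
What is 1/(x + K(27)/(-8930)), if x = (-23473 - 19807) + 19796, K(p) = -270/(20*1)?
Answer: -17860/419424213 ≈ -4.2582e-5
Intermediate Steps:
K(p) = -27/2 (K(p) = -270/20 = -270*1/20 = -27/2)
x = -23484 (x = -43280 + 19796 = -23484)
1/(x + K(27)/(-8930)) = 1/(-23484 - 27/2/(-8930)) = 1/(-23484 - 27/2*(-1/8930)) = 1/(-23484 + 27/17860) = 1/(-419424213/17860) = -17860/419424213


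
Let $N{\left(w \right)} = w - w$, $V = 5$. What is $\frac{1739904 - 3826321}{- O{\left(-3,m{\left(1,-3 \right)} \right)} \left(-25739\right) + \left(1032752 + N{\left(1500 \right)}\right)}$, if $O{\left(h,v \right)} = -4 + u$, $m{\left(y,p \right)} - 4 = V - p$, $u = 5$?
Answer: $- \frac{2086417}{1058491} \approx -1.9711$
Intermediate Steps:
$N{\left(w \right)} = 0$
$m{\left(y,p \right)} = 9 - p$ ($m{\left(y,p \right)} = 4 - \left(-5 + p\right) = 9 - p$)
$O{\left(h,v \right)} = 1$ ($O{\left(h,v \right)} = -4 + 5 = 1$)
$\frac{1739904 - 3826321}{- O{\left(-3,m{\left(1,-3 \right)} \right)} \left(-25739\right) + \left(1032752 + N{\left(1500 \right)}\right)} = \frac{1739904 - 3826321}{- 1 \left(-25739\right) + \left(1032752 + 0\right)} = - \frac{2086417}{\left(-1\right) \left(-25739\right) + 1032752} = - \frac{2086417}{25739 + 1032752} = - \frac{2086417}{1058491}$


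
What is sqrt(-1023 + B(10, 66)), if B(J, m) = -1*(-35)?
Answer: 2*I*sqrt(247) ≈ 31.432*I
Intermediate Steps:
B(J, m) = 35
sqrt(-1023 + B(10, 66)) = sqrt(-1023 + 35) = sqrt(-988) = 2*I*sqrt(247)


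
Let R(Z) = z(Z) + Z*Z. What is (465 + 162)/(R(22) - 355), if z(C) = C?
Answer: 627/151 ≈ 4.1523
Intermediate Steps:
R(Z) = Z + Z**2 (R(Z) = Z + Z*Z = Z + Z**2)
(465 + 162)/(R(22) - 355) = (465 + 162)/(22*(1 + 22) - 355) = 627/(22*23 - 355) = 627/(506 - 355) = 627/151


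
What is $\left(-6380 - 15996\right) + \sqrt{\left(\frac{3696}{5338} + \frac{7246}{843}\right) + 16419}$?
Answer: $-22376 + \frac{\sqrt{83165767842264837}}{2249967} \approx -22248.0$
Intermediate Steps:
$\left(-6380 - 15996\right) + \sqrt{\left(\frac{3696}{5338} + \frac{7246}{843}\right) + 16419} = -22376 + \sqrt{\left(3696 \cdot \frac{1}{5338} + 7246 \cdot \frac{1}{843}\right) + 16419} = -22376 + \sqrt{\left(\frac{1848}{2669} + \frac{7246}{843}\right) + 16419} = -22376 + \sqrt{\frac{20897438}{2249967} + 16419} = -22376 + \sqrt{\frac{36963105611}{2249967}} = -22376 + \frac{\sqrt{83165767842264837}}{2249967}$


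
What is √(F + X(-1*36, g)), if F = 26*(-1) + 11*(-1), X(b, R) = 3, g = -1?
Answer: I*√34 ≈ 5.8309*I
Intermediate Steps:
F = -37 (F = -26 - 11 = -37)
√(F + X(-1*36, g)) = √(-37 + 3) = √(-34) = I*√34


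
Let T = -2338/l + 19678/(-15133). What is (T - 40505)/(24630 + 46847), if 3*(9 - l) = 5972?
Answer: -3644070913773/6430477266745 ≈ -0.56669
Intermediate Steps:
l = -5945/3 (l = 9 - ⅓*5972 = 9 - 5972/3 = -5945/3 ≈ -1981.7)
T = -10842848/89965685 (T = -2338/(-5945/3) + 19678/(-15133) = -2338*(-3/5945) + 19678*(-1/15133) = 7014/5945 - 19678/15133 = -10842848/89965685 ≈ -0.12052)
(T - 40505)/(24630 + 46847) = (-10842848/89965685 - 40505)/(24630 + 46847) = -3644070913773/89965685/71477 = -3644070913773/89965685*1/71477 = -3644070913773/6430477266745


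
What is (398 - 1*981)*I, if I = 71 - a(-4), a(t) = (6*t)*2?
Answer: -69377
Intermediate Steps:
a(t) = 12*t
I = 119 (I = 71 - 12*(-4) = 71 - 1*(-48) = 71 + 48 = 119)
(398 - 1*981)*I = (398 - 1*981)*119 = (398 - 981)*119 = -583*119 = -69377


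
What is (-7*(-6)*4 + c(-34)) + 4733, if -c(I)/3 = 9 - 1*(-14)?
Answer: 4832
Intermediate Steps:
c(I) = -69 (c(I) = -3*(9 - 1*(-14)) = -3*(9 + 14) = -3*23 = -69)
(-7*(-6)*4 + c(-34)) + 4733 = (-7*(-6)*4 - 69) + 4733 = (42*4 - 69) + 4733 = (168 - 69) + 4733 = 99 + 4733 = 4832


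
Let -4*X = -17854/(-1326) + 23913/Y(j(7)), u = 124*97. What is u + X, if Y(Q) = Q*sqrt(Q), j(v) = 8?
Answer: 31889329/2652 - 23913*sqrt(2)/128 ≈ 11760.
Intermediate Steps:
u = 12028
Y(Q) = Q**(3/2)
X = -8927/2652 - 23913*sqrt(2)/128 (X = -(-17854/(-1326) + 23913/(8**(3/2)))/4 = -(-17854*(-1/1326) + 23913/((16*sqrt(2))))/4 = -(8927/663 + 23913*(sqrt(2)/32))/4 = -(8927/663 + 23913*sqrt(2)/32)/4 = -8927/2652 - 23913*sqrt(2)/128 ≈ -267.57)
u + X = 12028 + (-8927/2652 - 23913*sqrt(2)/128) = 31889329/2652 - 23913*sqrt(2)/128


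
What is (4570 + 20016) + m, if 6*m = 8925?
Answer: 52147/2 ≈ 26074.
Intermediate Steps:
m = 2975/2 (m = (⅙)*8925 = 2975/2 ≈ 1487.5)
(4570 + 20016) + m = (4570 + 20016) + 2975/2 = 24586 + 2975/2 = 52147/2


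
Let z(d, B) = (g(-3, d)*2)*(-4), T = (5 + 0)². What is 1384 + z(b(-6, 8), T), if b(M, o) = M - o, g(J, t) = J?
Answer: 1408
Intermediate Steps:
T = 25 (T = 5² = 25)
z(d, B) = 24 (z(d, B) = -3*2*(-4) = -6*(-4) = 24)
1384 + z(b(-6, 8), T) = 1384 + 24 = 1408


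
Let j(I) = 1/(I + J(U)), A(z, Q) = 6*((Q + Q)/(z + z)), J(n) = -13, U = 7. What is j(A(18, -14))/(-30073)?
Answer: 3/1593869 ≈ 1.8822e-6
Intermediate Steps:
A(z, Q) = 6*Q/z (A(z, Q) = 6*((2*Q)/((2*z))) = 6*((2*Q)*(1/(2*z))) = 6*(Q/z) = 6*Q/z)
j(I) = 1/(-13 + I) (j(I) = 1/(I - 13) = 1/(-13 + I))
j(A(18, -14))/(-30073) = 1/(-13 + 6*(-14)/18*(-30073)) = -1/30073/(-13 + 6*(-14)*(1/18)) = -1/30073/(-13 - 14/3) = -1/30073/(-53/3) = -3/53*(-1/30073) = 3/1593869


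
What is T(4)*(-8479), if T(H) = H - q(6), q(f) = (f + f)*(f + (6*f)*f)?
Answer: 22554140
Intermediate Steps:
q(f) = 2*f*(f + 6*f²) (q(f) = (2*f)*(f + 6*f²) = 2*f*(f + 6*f²))
T(H) = -2664 + H (T(H) = H - 6²*(2 + 12*6) = H - 36*(2 + 72) = H - 36*74 = H - 1*2664 = H - 2664 = -2664 + H)
T(4)*(-8479) = (-2664 + 4)*(-8479) = -2660*(-8479) = 22554140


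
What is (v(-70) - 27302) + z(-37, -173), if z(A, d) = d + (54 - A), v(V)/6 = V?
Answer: -27804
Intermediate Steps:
v(V) = 6*V
z(A, d) = 54 + d - A
(v(-70) - 27302) + z(-37, -173) = (6*(-70) - 27302) + (54 - 173 - 1*(-37)) = (-420 - 27302) + (54 - 173 + 37) = -27722 - 82 = -27804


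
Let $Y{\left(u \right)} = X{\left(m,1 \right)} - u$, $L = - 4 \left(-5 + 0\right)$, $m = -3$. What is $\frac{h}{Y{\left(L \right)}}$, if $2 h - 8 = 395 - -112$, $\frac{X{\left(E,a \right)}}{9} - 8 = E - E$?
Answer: $\frac{515}{104} \approx 4.9519$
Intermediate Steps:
$L = 20$ ($L = \left(-4\right) \left(-5\right) = 20$)
$X{\left(E,a \right)} = 72$ ($X{\left(E,a \right)} = 72 + 9 \left(E - E\right) = 72 + 9 \cdot 0 = 72 + 0 = 72$)
$Y{\left(u \right)} = 72 - u$
$h = \frac{515}{2}$ ($h = 4 + \frac{395 - -112}{2} = 4 + \frac{395 + 112}{2} = 4 + \frac{1}{2} \cdot 507 = 4 + \frac{507}{2} = \frac{515}{2} \approx 257.5$)
$\frac{h}{Y{\left(L \right)}} = \frac{515}{2 \left(72 - 20\right)} = \frac{515}{2 \cdot 52} = \frac{515}{2} \cdot \frac{1}{52} = \frac{515}{104}$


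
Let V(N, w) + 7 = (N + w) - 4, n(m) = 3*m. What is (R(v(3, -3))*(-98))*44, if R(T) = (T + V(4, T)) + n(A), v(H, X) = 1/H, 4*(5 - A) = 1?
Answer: -102410/3 ≈ -34137.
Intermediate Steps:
A = 19/4 (A = 5 - ¼*1 = 5 - ¼ = 19/4 ≈ 4.7500)
V(N, w) = -11 + N + w (V(N, w) = -7 + ((N + w) - 4) = -7 + (-4 + N + w) = -11 + N + w)
R(T) = 29/4 + 2*T (R(T) = (T + (-11 + 4 + T)) + 3*(19/4) = (T + (-7 + T)) + 57/4 = (-7 + 2*T) + 57/4 = 29/4 + 2*T)
(R(v(3, -3))*(-98))*44 = ((29/4 + 2/3)*(-98))*44 = ((29/4 + 2*(⅓))*(-98))*44 = ((29/4 + ⅔)*(-98))*44 = ((95/12)*(-98))*44 = -4655/6*44 = -102410/3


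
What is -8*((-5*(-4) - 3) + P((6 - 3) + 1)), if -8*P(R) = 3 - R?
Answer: -137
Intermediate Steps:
P(R) = -3/8 + R/8 (P(R) = -(3 - R)/8 = -3/8 + R/8)
-8*((-5*(-4) - 3) + P((6 - 3) + 1)) = -8*((-5*(-4) - 3) + (-3/8 + ((6 - 3) + 1)/8)) = -8*((20 - 3) + (-3/8 + (3 + 1)/8)) = -8*(17 + (-3/8 + (1/8)*4)) = -8*(17 + (-3/8 + 1/2)) = -8*(17 + 1/8) = -8*137/8 = -137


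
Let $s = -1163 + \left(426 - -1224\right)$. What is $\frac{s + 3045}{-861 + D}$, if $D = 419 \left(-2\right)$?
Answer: $- \frac{3532}{1699} \approx -2.0789$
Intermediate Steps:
$s = 487$ ($s = -1163 + \left(426 + 1224\right) = -1163 + 1650 = 487$)
$D = -838$
$\frac{s + 3045}{-861 + D} = \frac{487 + 3045}{-861 - 838} = \frac{3532}{-1699} = 3532 \left(- \frac{1}{1699}\right) = - \frac{3532}{1699}$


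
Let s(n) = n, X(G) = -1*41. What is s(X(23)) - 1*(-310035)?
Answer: 309994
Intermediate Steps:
X(G) = -41
s(X(23)) - 1*(-310035) = -41 - 1*(-310035) = -41 + 310035 = 309994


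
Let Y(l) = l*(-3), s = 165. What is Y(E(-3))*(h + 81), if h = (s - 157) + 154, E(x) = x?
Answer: 2187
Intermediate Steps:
Y(l) = -3*l
h = 162 (h = (165 - 157) + 154 = 8 + 154 = 162)
Y(E(-3))*(h + 81) = (-3*(-3))*(162 + 81) = 9*243 = 2187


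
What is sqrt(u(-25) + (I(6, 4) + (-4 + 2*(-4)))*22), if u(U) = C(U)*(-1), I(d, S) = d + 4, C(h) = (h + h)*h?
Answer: I*sqrt(1294) ≈ 35.972*I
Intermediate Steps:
C(h) = 2*h**2 (C(h) = (2*h)*h = 2*h**2)
I(d, S) = 4 + d
u(U) = -2*U**2 (u(U) = (2*U**2)*(-1) = -2*U**2)
sqrt(u(-25) + (I(6, 4) + (-4 + 2*(-4)))*22) = sqrt(-2*(-25)**2 + ((4 + 6) + (-4 + 2*(-4)))*22) = sqrt(-2*625 + (10 + (-4 - 8))*22) = sqrt(-1250 + (10 - 12)*22) = sqrt(-1250 - 2*22) = sqrt(-1250 - 44) = sqrt(-1294) = I*sqrt(1294)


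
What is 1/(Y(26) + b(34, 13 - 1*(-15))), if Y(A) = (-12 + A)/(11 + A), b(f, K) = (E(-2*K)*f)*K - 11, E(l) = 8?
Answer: 37/281399 ≈ 0.00013149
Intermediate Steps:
b(f, K) = -11 + 8*K*f (b(f, K) = (8*f)*K - 11 = 8*K*f - 11 = -11 + 8*K*f)
Y(A) = (-12 + A)/(11 + A)
1/(Y(26) + b(34, 13 - 1*(-15))) = 1/((-12 + 26)/(11 + 26) + (-11 + 8*(13 - 1*(-15))*34)) = 1/(14/37 + (-11 + 8*(13 + 15)*34)) = 1/((1/37)*14 + (-11 + 8*28*34)) = 1/(14/37 + (-11 + 7616)) = 1/(14/37 + 7605) = 1/(281399/37) = 37/281399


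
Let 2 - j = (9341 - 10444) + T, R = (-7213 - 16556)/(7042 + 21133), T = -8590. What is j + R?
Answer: 273132856/28175 ≈ 9694.2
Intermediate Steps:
R = -23769/28175 ≈ -0.84362
j = 9695 (j = 2 - ((9341 - 10444) - 8590) = 2 - (-1103 - 8590) = 2 - 1*(-9693) = 2 + 9693 = 9695)
j + R = 9695 - 23769/28175 = 273132856/28175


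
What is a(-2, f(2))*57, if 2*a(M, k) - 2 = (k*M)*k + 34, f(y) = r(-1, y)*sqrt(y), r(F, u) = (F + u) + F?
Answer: 1026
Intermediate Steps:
r(F, u) = u + 2*F
f(y) = sqrt(y)*(-2 + y) (f(y) = (y + 2*(-1))*sqrt(y) = (y - 2)*sqrt(y) = (-2 + y)*sqrt(y) = sqrt(y)*(-2 + y))
a(M, k) = 18 + M*k**2/2 (a(M, k) = 1 + ((k*M)*k + 34)/2 = 1 + ((M*k)*k + 34)/2 = 1 + (M*k**2 + 34)/2 = 1 + (34 + M*k**2)/2 = 1 + (17 + M*k**2/2) = 18 + M*k**2/2)
a(-2, f(2))*57 = (18 + (1/2)*(-2)*(sqrt(2)*(-2 + 2))**2)*57 = (18 + (1/2)*(-2)*(sqrt(2)*0)**2)*57 = (18 + (1/2)*(-2)*0**2)*57 = (18 + (1/2)*(-2)*0)*57 = (18 + 0)*57 = 18*57 = 1026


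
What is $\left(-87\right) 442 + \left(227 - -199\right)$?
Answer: $-38028$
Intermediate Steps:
$\left(-87\right) 442 + \left(227 - -199\right) = -38454 + \left(227 + 199\right) = -38454 + 426 = -38028$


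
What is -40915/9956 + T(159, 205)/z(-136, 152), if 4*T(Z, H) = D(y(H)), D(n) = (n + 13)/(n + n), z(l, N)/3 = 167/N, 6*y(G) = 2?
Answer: -12931855/4987956 ≈ -2.5926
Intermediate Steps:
y(G) = ⅓ (y(G) = (⅙)*2 = ⅓)
z(l, N) = 501/N (z(l, N) = 3*(167/N) = 501/N)
D(n) = (13 + n)/(2*n) (D(n) = (13 + n)/((2*n)) = (13 + n)*(1/(2*n)) = (13 + n)/(2*n))
T(Z, H) = 5 (T(Z, H) = ((13 + ⅓)/(2*(⅓)))/4 = ((½)*3*(40/3))/4 = (¼)*20 = 5)
-40915/9956 + T(159, 205)/z(-136, 152) = -40915/9956 + 5/((501/152)) = -40915*1/9956 + 5/((501*(1/152))) = -40915/9956 + 5/(501/152) = -40915/9956 + 5*(152/501) = -40915/9956 + 760/501 = -12931855/4987956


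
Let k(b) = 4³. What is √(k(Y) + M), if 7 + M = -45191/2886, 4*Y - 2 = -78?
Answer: √344331546/2886 ≈ 6.4297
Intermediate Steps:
Y = -19 (Y = ½ + (¼)*(-78) = ½ - 39/2 = -19)
k(b) = 64
M = -65393/2886 (M = -7 - 45191/2886 = -65393/2886 ≈ -22.659)
√(k(Y) + M) = √(64 - 65393/2886) = √(119311/2886) = √344331546/2886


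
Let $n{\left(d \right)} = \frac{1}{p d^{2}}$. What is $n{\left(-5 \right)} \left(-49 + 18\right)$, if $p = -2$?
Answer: $\frac{31}{50} \approx 0.62$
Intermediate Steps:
$n{\left(d \right)} = - \frac{1}{2 d^{2}}$ ($n{\left(d \right)} = \frac{1}{\left(-2\right) d^{2}} = - \frac{1}{2 d^{2}}$)
$n{\left(-5 \right)} \left(-49 + 18\right) = - \frac{1}{2 \cdot 25} \left(-49 + 18\right) = \left(- \frac{1}{2}\right) \frac{1}{25} \left(-31\right) = \left(- \frac{1}{50}\right) \left(-31\right) = \frac{31}{50}$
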